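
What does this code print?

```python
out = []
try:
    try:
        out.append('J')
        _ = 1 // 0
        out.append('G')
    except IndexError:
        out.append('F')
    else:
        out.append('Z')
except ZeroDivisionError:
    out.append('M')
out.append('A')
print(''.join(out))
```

Execution trace: 'J' (try body) → 'M' (outer except ZeroDivisionError) → 'A' (after the try/except). Output: JMA

Answer: JMA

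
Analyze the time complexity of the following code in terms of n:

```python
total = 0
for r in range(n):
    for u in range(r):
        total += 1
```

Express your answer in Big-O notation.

Each loop level contributes: n × n. Multiplying the contributions gives O(n^2).

Answer: O(n^2)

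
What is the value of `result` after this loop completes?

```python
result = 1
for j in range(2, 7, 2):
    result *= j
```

Product of even numbers 2 to 6
`result` takes the values: 1 → 2 → 8 → 48

Answer: 48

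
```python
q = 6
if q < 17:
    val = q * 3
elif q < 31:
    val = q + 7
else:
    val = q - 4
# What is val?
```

Trace:
`q = 6` → q = 6
`if q < 17: ...` → q < 17 is True → val = 18
So val = 18

Answer: 18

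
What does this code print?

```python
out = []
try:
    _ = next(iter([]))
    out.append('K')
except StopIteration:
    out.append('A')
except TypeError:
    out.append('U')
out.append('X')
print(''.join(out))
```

Execution trace: 'A' (except StopIteration) → 'X' (after the try/except). Output: AX

Answer: AX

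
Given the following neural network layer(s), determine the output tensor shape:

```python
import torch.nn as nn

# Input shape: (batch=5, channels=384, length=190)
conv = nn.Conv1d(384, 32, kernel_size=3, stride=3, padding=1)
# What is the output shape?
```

Input: (5, 384, 190) -> Output: (5, 32, 64)

Answer: (5, 32, 64)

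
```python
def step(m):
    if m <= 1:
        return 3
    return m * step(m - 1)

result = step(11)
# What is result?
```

step(11) = 11 * 10 * 9 * 8 * 7 * 6 * 5 * 4 * 3 * 2 * 3 = 119750400

Answer: 119750400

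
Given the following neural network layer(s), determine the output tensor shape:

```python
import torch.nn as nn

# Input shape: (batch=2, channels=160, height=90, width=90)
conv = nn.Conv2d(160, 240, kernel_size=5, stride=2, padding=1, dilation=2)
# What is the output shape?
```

Input: (2, 160, 90, 90) -> Output: (2, 240, 42, 42)

Answer: (2, 240, 42, 42)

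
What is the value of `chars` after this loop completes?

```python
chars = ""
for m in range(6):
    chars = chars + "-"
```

Repeat '-' 6 times
`chars` takes the values: "" → "-" → "--" → "---" → "----" → "-----" → "------"

Answer: "------"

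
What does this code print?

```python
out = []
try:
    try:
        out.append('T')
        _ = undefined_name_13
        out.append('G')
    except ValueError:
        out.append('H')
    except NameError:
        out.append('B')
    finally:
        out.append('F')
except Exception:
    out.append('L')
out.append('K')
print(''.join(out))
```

Execution trace: 'T' (inner try body) → 'B' (inner except NameError) → 'F' (inner finally) → 'K' (after the try/except). Output: TBFK

Answer: TBFK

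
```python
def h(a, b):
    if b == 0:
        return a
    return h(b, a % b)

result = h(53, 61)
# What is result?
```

h(53, 61) -> h(61, 53) -> h(53, 8) -> h(8, 5) -> h(5, 3) -> h(3, 2) -> h(2, 1) -> h(1, 0) -> 1

Answer: 1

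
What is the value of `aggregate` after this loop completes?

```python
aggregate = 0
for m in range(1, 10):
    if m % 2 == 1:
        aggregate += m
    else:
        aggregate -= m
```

Add odd, subtract even
`aggregate` takes the values: 0 → 1 → -1 → 2 → -2 → 3 → -3 → 4 → -4 → 5

Answer: 5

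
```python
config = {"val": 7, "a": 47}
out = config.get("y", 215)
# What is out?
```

Trace:
`config = {"val": 7, "a": 47}` → config = {'val': 7, 'a': 47}
`out = config.get("y", 215)` → out = 215
So out = 215

Answer: 215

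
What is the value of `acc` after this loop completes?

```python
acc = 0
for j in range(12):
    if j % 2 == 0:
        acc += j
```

Sum of even numbers 0 to 11
`acc` takes the values: 0 → 2 → 6 → 12 → 20 → 30

Answer: 30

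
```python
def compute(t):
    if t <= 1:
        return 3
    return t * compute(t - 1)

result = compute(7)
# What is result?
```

compute(7) = 7 * 6 * 5 * 4 * 3 * 2 * 3 = 15120

Answer: 15120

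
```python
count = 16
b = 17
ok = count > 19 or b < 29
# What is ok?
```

Trace:
`count = 16` → count = 16
`b = 17` → b = 17
`ok = count > 19 or b < 29` → ok = True
So ok = True

Answer: True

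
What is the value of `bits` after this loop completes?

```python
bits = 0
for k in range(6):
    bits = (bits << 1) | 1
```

Build 6 consecutive 1-bits: 0b111111
`bits` takes the values: 0 → 1 → 3 → 7 → 15 → 31 → 63

Answer: 63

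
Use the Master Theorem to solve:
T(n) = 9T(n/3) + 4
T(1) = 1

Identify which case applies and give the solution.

a=9, b=3, f(n)=4. log_3(9) = 2. Since c=0 < 2, Case 1 applies: T(n) = Θ(n^log_b(a)) = O(n^2).

Answer: O(n^2) - Case 1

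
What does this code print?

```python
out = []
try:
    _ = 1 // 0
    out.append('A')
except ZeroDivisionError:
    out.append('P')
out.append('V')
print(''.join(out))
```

Execution trace: 'P' (except ZeroDivisionError) → 'V' (after the try/except). Output: PV

Answer: PV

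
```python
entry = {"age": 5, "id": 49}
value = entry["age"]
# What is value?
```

Trace:
`entry = {"age": 5, "id": 49}` → entry = {'age': 5, 'id': 49}
`value = entry["age"]` → value = 5
So value = 5

Answer: 5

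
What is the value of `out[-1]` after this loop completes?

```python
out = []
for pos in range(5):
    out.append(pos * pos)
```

Last element of squares 0 to 4
`out` takes the values: [] → [0] → [0, 1] → [0, 1, 4] → [0, 1, 4, 9] → [0, 1, 4, 9, 16]
So `out[-1]` = 16

Answer: 16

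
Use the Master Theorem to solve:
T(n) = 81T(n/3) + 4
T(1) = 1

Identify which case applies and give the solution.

a=81, b=3, f(n)=4. log_3(81) = 4. Since c=0 < 4, Case 1 applies: T(n) = Θ(n^log_b(a)) = O(n^4).

Answer: O(n^4) - Case 1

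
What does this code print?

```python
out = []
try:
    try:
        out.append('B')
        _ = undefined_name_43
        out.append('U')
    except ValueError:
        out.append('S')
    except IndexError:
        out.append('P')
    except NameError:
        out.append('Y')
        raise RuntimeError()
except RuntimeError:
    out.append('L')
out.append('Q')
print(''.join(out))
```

Execution trace: 'B' (inner try body) → 'Y' (inner except NameError) → 'L' (outer except RuntimeError) → 'Q' (after the try/except). Output: BYLQ

Answer: BYLQ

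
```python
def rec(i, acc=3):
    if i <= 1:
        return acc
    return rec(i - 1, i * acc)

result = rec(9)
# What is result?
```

Accumulator trace (n, acc): (9, 3) -> (8, 27) -> (7, 216) -> (6, 1512) -> (5, 9072) -> (4, 45360) -> (3, 181440) -> (2, 544320) -> (1, 1088640) -> return 1088640

Answer: 1088640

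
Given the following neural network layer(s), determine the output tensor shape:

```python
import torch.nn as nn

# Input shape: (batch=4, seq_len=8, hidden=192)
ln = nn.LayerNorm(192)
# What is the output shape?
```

Input: (4, 8, 192) -> Output: (4, 8, 192)

Answer: (4, 8, 192)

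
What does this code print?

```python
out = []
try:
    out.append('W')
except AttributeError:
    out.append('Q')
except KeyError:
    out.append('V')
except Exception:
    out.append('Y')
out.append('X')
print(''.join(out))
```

Execution trace: 'W' (try body, no exception) → 'X' (after the try/except). Output: WX

Answer: WX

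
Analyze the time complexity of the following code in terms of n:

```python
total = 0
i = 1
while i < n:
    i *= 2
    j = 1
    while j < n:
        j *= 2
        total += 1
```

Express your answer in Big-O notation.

Each loop level contributes: log n × log n. Multiplying the contributions gives O(log² n).

Answer: O(log² n)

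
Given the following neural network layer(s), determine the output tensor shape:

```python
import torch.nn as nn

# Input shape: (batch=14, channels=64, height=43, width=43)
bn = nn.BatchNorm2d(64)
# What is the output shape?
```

Input: (14, 64, 43, 43) -> Output: (14, 64, 43, 43)

Answer: (14, 64, 43, 43)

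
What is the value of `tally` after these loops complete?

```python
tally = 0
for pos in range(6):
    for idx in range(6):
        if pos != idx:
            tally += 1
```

6² - 6 (exclude diagonal)
`tally` takes the values: 0 → 1 → 2 → 3 → 4 → 5 → 6 → 7 → 8 → 9 → 10 → 11 → 12 → 13 → 14 → 15 → 16 → 17 → 18 → 19 → 20 → 21 → 22 → 23 → 24 → 25 → 26 → 27 → 28 → 29 → 30

Answer: 30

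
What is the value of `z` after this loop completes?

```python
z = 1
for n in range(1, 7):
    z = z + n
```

Start at 1, add 1 through 6
`z` takes the values: 1 → 2 → 4 → 7 → 11 → 16 → 22

Answer: 22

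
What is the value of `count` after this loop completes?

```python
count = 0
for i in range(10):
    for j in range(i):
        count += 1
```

Triangle number: 0+1+2+...+9
`count` takes the values: 0 → 1 → 2 → 3 → 4 → 5 → 6 → 7 → 8 → 9 → 10 → 11 → 12 → 13 → 14 → 15 → 16 → 17 → 18 → 19 → 20 → 21 → 22 → 23 → 24 → 25 → 26 → 27 → 28 → 29 → … → 41 → 42 → 43 → 44 → 45

Answer: 45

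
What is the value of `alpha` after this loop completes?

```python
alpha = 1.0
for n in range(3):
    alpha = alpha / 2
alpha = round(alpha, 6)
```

Halving LR 3 times: 1 / 2^3
`alpha` takes the values: 1.0 → 0.5 → 0.25 → 0.125

Answer: 0.125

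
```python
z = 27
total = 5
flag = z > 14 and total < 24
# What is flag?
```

Trace:
`z = 27` → z = 27
`total = 5` → total = 5
`flag = z > 14 and total < 24` → flag = True
So flag = True

Answer: True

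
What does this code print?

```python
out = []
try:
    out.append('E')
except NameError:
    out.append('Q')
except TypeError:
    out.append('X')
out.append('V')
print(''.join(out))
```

Execution trace: 'E' (try body, no exception) → 'V' (after the try/except). Output: EV

Answer: EV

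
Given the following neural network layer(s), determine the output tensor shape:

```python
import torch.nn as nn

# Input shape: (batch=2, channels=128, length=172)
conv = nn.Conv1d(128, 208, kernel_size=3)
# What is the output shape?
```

Input: (2, 128, 172) -> Output: (2, 208, 170)

Answer: (2, 208, 170)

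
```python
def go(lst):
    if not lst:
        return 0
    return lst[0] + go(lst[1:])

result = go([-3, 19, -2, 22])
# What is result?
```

(-3) + 19 + (-2) + 22 + 0 = 36

Answer: 36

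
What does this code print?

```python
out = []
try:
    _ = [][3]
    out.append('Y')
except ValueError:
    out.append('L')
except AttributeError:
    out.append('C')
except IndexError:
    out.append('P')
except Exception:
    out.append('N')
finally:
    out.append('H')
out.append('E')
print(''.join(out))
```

Execution trace: 'P' (except IndexError) → 'H' (finally) → 'E' (after the try/except). Output: PHE

Answer: PHE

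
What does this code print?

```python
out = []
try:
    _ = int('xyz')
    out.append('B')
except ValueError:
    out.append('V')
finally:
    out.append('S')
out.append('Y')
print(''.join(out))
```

Execution trace: 'V' (except ValueError) → 'S' (finally) → 'Y' (after the try/except). Output: VSY

Answer: VSY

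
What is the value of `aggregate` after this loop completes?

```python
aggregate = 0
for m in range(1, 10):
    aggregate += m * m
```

Sum of squares 1² to 9² = 285
`aggregate` takes the values: 0 → 1 → 5 → 14 → 30 → 55 → 91 → 140 → 204 → 285

Answer: 285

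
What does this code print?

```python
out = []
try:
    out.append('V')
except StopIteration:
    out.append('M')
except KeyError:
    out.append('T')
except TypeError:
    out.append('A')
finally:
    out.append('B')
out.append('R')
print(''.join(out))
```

Execution trace: 'V' (try body, no exception) → 'B' (finally) → 'R' (after the try/except). Output: VBR

Answer: VBR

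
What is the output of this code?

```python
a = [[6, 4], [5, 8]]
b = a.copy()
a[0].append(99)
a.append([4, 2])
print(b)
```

Key concept: shallow copy with nested lists.
Step by step:
`a = [[6, 4], [5, 8]]` → a = [[6, 4], [5, 8]]
`b = a.copy()` → b = [[6, 4], [5, 8]]
`a[0].append(99)` → a = [[6, 4, 99], [5, 8]]; b = [[6, 4, 99], [5, 8]]
`a.append([4, 2])` → a = [[6, 4, 99], [5, 8], [4, 2]]
`print(b)` → prints [[6, 4, 99], [5, 8]]

Answer: [[6, 4, 99], [5, 8]]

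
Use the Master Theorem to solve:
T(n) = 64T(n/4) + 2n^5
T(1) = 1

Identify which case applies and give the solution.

a=64, b=4, f(n)=2n^5. log_4(64) = 3. Since c=5 > 3 and the regularity condition holds (64(n/4)^5 = (64/4^5)n^5 with 64/4^5 < 1), Case 3 applies: T(n) = Θ(f(n)) = O(n^5).

Answer: O(n^5) - Case 3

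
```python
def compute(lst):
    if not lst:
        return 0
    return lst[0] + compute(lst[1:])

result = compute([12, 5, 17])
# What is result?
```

12 + 5 + 17 + 0 = 34

Answer: 34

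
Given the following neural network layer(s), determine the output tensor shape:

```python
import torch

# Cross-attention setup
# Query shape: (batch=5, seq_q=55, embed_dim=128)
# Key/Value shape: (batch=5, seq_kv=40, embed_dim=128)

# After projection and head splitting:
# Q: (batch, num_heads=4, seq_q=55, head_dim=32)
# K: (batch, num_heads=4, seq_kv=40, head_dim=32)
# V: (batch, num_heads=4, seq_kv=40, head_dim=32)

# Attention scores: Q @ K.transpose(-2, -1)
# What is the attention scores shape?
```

Input: (5, 55, 128) -> Output: (5, 4, 55, 40)

Answer: (5, 4, 55, 40)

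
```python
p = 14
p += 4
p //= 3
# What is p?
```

Trace:
`p = 14` → p = 14
`p += 4` → p = 18
`p //= 3` → p = 6
So p = 6

Answer: 6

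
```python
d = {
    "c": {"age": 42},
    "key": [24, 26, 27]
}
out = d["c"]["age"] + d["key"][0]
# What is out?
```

Trace:
`d = { ...` → d = {'c': {'age': 42}, 'key': [24, 26, 27]}
`out = d["c"]["age"] + d["key"][0]` → out = 66
So out = 66

Answer: 66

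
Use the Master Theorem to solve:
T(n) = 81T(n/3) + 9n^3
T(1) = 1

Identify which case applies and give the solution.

a=81, b=3, f(n)=9n^3. log_3(81) = 4. Since c=3 < 4, Case 1 applies: T(n) = Θ(n^log_b(a)) = O(n^4).

Answer: O(n^4) - Case 1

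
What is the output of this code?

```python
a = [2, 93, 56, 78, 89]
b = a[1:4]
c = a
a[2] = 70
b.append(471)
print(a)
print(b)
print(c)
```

Key concept: slice vs alias.
Step by step:
`a = [2, 93, 56, 78, 89]` → a = [2, 93, 56, 78, 89]
`b = a[1:4]` → b = [93, 56, 78]
`c = a` → c = [2, 93, 56, 78, 89] (same object as a)
`a[2] = 70` → a = [2, 93, 70, 78, 89] (same object as c); c = [2, 93, 70, 78, 89] (same object as a)
`b.append(471)` → b = [93, 56, 78, 471]
`print(a)` → prints [2, 93, 70, 78, 89]
`print(b)` → prints [93, 56, 78, 471]
`print(c)` → prints [2, 93, 70, 78, 89]

Answer:
[2, 93, 70, 78, 89]
[93, 56, 78, 471]
[2, 93, 70, 78, 89]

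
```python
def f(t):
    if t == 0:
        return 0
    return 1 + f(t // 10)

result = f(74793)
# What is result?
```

Count of digits of 74793: 5

Answer: 5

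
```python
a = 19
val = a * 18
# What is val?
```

Trace:
`a = 19` → a = 19
`val = a * 18` → val = 342
So val = 342

Answer: 342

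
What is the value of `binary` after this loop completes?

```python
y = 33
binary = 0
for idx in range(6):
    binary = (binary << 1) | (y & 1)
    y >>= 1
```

Reverse lowest 6 bits of 33
`binary` takes the values: 0 → 1 → 2 → 4 → 8 → 16 → 33

Answer: 33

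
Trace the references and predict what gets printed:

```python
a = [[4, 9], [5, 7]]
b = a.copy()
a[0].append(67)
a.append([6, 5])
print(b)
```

Key concept: shallow copy with nested lists.
Step by step:
`a = [[4, 9], [5, 7]]` → a = [[4, 9], [5, 7]]
`b = a.copy()` → b = [[4, 9], [5, 7]]
`a[0].append(67)` → a = [[4, 9, 67], [5, 7]]; b = [[4, 9, 67], [5, 7]]
`a.append([6, 5])` → a = [[4, 9, 67], [5, 7], [6, 5]]
`print(b)` → prints [[4, 9, 67], [5, 7]]

Answer: [[4, 9, 67], [5, 7]]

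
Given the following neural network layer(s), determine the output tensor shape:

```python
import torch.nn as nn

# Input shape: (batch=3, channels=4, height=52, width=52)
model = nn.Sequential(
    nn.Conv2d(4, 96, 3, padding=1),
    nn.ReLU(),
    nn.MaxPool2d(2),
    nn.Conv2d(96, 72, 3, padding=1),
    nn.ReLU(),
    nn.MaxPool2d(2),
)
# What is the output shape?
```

Input: (3, 4, 52, 52) -> after first Conv2d: (3, 96, 52, 52) -> after first MaxPool2d: (3, 96, 26, 26) -> after second Conv2d: (3, 72, 26, 26) -> Output: (3, 72, 13, 13)

Answer: (3, 72, 13, 13)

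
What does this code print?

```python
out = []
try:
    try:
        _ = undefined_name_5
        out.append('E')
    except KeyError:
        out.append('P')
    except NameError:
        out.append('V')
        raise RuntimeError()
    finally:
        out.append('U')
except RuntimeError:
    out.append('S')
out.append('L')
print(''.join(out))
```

Execution trace: 'V' (inner except NameError) → 'U' (inner finally) → 'S' (outer except RuntimeError) → 'L' (after the try/except). Output: VUSL

Answer: VUSL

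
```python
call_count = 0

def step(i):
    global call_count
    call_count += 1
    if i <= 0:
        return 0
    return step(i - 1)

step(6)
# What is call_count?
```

Linear recursion stepping by 1: 7 calls from i=6 down to ≤0.

Answer: 7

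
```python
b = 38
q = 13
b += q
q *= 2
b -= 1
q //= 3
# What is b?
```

Trace:
`b = 38` → b = 38
`q = 13` → q = 13
`b += q` → b = 51
`q *= 2` → q = 26
`b -= 1` → b = 50
`q //= 3` → q = 8
So b = 50

Answer: 50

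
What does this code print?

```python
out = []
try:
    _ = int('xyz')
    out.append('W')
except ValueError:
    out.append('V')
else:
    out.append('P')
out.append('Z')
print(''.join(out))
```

Execution trace: 'V' (except ValueError) → 'Z' (after the try/except). Output: VZ

Answer: VZ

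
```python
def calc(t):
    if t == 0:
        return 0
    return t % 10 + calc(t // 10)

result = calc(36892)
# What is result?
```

Sum of digits of 36892: 2 + 9 + 8 + 6 + 3 = 28

Answer: 28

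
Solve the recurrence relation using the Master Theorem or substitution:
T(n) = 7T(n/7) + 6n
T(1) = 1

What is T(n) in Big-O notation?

By Master Theorem: a=7, b=7, f(n)=6n. Since log_7(7) = 1 and f(n) = Θ(n^1), Case 2 applies. T(n) = O(n log n).

Answer: O(n log n)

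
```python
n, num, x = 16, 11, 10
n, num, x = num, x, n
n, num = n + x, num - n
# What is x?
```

Trace:
`n, num, x = 16, 11, 10` → n = 16; num = 11; x = 10
`n, num, x = num, x, n` → n = 11; num = 10; x = 16
`n, num = n + x, num - n` → n = 27; num = -1
So x = 16

Answer: 16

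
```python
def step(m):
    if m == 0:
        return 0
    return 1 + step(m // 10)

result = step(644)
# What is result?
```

Count of digits of 644: 3

Answer: 3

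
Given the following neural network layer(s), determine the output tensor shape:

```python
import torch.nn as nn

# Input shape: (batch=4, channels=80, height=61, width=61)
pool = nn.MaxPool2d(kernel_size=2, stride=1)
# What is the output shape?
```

Input: (4, 80, 61, 61) -> Output: (4, 80, 60, 60)

Answer: (4, 80, 60, 60)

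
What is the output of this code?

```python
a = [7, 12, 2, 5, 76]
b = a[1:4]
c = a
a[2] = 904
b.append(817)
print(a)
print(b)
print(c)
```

Key concept: slice vs alias.
Step by step:
`a = [7, 12, 2, 5, 76]` → a = [7, 12, 2, 5, 76]
`b = a[1:4]` → b = [12, 2, 5]
`c = a` → c = [7, 12, 2, 5, 76] (same object as a)
`a[2] = 904` → a = [7, 12, 904, 5, 76] (same object as c); c = [7, 12, 904, 5, 76] (same object as a)
`b.append(817)` → b = [12, 2, 5, 817]
`print(a)` → prints [7, 12, 904, 5, 76]
`print(b)` → prints [12, 2, 5, 817]
`print(c)` → prints [7, 12, 904, 5, 76]

Answer:
[7, 12, 904, 5, 76]
[12, 2, 5, 817]
[7, 12, 904, 5, 76]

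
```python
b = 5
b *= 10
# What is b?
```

Trace:
`b = 5` → b = 5
`b *= 10` → b = 50
So b = 50

Answer: 50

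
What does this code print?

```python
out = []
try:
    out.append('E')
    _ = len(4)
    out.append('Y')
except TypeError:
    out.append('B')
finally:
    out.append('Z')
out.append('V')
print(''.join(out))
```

Execution trace: 'E' (try body) → 'B' (except TypeError) → 'Z' (finally) → 'V' (after the try/except). Output: EBZV

Answer: EBZV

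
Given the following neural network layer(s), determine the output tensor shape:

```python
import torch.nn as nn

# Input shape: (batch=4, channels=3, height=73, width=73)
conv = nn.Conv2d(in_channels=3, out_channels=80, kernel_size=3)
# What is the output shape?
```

Input: (4, 3, 73, 73) -> Output: (4, 80, 71, 71)

Answer: (4, 80, 71, 71)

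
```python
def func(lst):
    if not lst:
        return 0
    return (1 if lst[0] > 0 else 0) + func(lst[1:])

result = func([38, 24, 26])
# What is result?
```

Count of positive elements in [38, 24, 26] = 3

Answer: 3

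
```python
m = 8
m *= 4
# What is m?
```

Trace:
`m = 8` → m = 8
`m *= 4` → m = 32
So m = 32

Answer: 32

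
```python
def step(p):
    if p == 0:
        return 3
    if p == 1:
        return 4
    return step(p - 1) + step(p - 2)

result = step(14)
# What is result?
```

Build up from base cases: step(0)=3, step(1)=4, step(2)=7, step(3)=11, step(4)=18, step(5)=29, step(6)=47, ..., step(14)=2207

Answer: 2207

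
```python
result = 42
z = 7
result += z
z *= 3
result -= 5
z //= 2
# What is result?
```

Trace:
`result = 42` → result = 42
`z = 7` → z = 7
`result += z` → result = 49
`z *= 3` → z = 21
`result -= 5` → result = 44
`z //= 2` → z = 10
So result = 44

Answer: 44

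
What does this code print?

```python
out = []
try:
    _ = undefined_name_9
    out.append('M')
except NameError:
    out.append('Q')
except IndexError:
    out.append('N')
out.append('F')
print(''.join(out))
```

Execution trace: 'Q' (except NameError) → 'F' (after the try/except). Output: QF

Answer: QF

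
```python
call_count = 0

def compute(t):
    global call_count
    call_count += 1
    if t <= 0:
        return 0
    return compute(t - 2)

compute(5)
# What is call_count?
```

Linear recursion stepping by 2: 4 calls from t=5 down to ≤0.

Answer: 4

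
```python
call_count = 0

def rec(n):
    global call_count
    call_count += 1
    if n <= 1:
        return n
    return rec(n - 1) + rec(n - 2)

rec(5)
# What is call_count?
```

Calls(n) = 1 + Calls(n-1) + Calls(n-2); Calls(0)=Calls(1)=1. For n=5 this gives 15.

Answer: 15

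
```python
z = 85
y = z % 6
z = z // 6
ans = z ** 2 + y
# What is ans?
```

Trace:
`z = 85` → z = 85
`y = z % 6` → y = 1
`z = z // 6` → z = 14
`ans = z ** 2 + y` → ans = 197
So ans = 197

Answer: 197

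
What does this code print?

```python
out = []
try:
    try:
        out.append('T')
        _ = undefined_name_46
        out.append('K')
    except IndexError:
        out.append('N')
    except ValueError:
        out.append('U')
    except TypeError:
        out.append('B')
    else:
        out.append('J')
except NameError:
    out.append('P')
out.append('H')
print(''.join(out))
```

Execution trace: 'T' (try body) → 'P' (outer except NameError) → 'H' (after the try/except). Output: TPH

Answer: TPH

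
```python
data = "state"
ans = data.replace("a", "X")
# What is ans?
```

Trace:
`data = "state"` → data = 'state'
`ans = data.replace("a", "X")` → ans = 'stXte'
So ans = 'stXte'

Answer: 'stXte'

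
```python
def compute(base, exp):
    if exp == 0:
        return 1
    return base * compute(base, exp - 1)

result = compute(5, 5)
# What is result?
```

compute(5, 5) = 5 * 5 * 5 * 5 * 5 = 3125

Answer: 3125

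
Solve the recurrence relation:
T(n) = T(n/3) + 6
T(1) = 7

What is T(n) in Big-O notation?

Each step divides n by 3 and adds 6. After log_3(n) steps we reach T(1)=7. So T(n) = 6·log_3(n) + 7 = O(log n).

Answer: O(log n)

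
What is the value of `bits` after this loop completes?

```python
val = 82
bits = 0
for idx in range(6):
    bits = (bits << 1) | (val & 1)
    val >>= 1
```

Reverse lowest 6 bits of 82
`bits` takes the values: 0 → 1 → 2 → 4 → 9 → 18

Answer: 18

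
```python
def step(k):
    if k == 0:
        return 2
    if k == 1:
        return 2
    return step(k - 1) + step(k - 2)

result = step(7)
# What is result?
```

Build up from base cases: step(0)=2, step(1)=2, step(2)=4, step(3)=6, step(4)=10, step(5)=16, step(6)=26, ..., step(7)=42

Answer: 42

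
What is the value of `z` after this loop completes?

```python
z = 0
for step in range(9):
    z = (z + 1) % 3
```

Increment mod 3, 9 times = 0
`z` takes the values: 0 → 1 → 2 → 0 → 1 → 2 → 0 → 1 → 2 → 0

Answer: 0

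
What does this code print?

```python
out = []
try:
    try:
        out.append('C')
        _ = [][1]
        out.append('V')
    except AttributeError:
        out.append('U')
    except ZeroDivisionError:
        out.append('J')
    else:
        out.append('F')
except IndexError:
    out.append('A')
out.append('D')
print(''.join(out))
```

Execution trace: 'C' (try body) → 'A' (outer except IndexError) → 'D' (after the try/except). Output: CAD

Answer: CAD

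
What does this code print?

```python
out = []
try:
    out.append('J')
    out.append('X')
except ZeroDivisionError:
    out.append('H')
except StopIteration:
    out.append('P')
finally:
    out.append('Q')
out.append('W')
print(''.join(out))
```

Execution trace: 'J' (try body) → 'X' (try body, no exception) → 'Q' (finally) → 'W' (after the try/except). Output: JXQW

Answer: JXQW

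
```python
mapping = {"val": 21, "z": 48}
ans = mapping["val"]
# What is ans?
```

Trace:
`mapping = {"val": 21, "z": 48}` → mapping = {'val': 21, 'z': 48}
`ans = mapping["val"]` → ans = 21
So ans = 21

Answer: 21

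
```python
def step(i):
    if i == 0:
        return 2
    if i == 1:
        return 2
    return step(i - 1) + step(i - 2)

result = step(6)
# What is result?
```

Build up from base cases: step(0)=2, step(1)=2, step(2)=4, step(3)=6, step(4)=10, step(5)=16, step(6)=26

Answer: 26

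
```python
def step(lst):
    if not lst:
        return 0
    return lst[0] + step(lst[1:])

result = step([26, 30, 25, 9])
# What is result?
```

26 + 30 + 25 + 9 + 0 = 90

Answer: 90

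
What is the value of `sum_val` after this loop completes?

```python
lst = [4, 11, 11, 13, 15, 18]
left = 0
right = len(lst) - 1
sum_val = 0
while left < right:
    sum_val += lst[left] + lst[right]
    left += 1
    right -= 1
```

Sum of pairs from ends
`sum_val` takes the values: 0 → 22 → 48 → 72

Answer: 72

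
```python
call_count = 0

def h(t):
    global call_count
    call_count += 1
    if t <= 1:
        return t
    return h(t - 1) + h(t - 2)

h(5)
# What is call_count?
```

Calls(t) = 1 + Calls(t-1) + Calls(t-2); Calls(0)=Calls(1)=1. For t=5 this gives 15.

Answer: 15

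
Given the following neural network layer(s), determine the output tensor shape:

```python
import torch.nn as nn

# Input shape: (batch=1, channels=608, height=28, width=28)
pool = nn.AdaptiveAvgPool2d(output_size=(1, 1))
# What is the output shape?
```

Input: (1, 608, 28, 28) -> Output: (1, 608, 1, 1)

Answer: (1, 608, 1, 1)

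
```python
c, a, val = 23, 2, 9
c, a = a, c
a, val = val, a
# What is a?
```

Trace:
`c, a, val = 23, 2, 9` → c = 23; a = 2; val = 9
`c, a = a, c` → c = 2; a = 23
`a, val = val, a` → a = 9; val = 23
So a = 9

Answer: 9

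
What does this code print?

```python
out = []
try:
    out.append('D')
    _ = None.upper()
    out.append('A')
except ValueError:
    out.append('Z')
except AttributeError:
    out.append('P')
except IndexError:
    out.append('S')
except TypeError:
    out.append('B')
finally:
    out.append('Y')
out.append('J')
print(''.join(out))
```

Execution trace: 'D' (try body) → 'P' (except AttributeError) → 'Y' (finally) → 'J' (after the try/except). Output: DPYJ

Answer: DPYJ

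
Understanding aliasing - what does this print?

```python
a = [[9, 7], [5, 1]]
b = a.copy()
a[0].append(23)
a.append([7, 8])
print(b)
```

Key concept: shallow copy with nested lists.
Step by step:
`a = [[9, 7], [5, 1]]` → a = [[9, 7], [5, 1]]
`b = a.copy()` → b = [[9, 7], [5, 1]]
`a[0].append(23)` → a = [[9, 7, 23], [5, 1]]; b = [[9, 7, 23], [5, 1]]
`a.append([7, 8])` → a = [[9, 7, 23], [5, 1], [7, 8]]
`print(b)` → prints [[9, 7, 23], [5, 1]]

Answer: [[9, 7, 23], [5, 1]]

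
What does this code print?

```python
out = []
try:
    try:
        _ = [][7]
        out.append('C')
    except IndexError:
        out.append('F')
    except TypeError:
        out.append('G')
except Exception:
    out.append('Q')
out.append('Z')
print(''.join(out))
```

Execution trace: 'F' (inner except IndexError) → 'Z' (after the try/except). Output: FZ

Answer: FZ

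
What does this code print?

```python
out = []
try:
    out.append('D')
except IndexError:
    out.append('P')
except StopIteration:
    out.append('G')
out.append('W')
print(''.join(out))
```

Execution trace: 'D' (try body, no exception) → 'W' (after the try/except). Output: DW

Answer: DW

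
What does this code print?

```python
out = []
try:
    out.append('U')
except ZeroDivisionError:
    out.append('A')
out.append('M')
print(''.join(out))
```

Execution trace: 'U' (try body, no exception) → 'M' (after the try/except). Output: UM

Answer: UM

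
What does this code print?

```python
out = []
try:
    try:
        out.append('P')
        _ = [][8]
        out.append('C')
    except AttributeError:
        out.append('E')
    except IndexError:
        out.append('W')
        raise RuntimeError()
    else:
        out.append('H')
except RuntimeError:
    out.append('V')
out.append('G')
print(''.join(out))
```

Execution trace: 'P' (inner try body) → 'W' (inner except IndexError) → 'V' (outer except RuntimeError) → 'G' (after the try/except). Output: PWVG

Answer: PWVG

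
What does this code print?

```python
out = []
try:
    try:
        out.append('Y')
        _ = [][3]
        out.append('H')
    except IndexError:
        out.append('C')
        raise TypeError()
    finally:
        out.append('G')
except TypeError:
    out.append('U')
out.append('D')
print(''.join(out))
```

Execution trace: 'Y' (inner try body) → 'C' (inner except IndexError) → 'G' (inner finally) → 'U' (outer except TypeError) → 'D' (after the try/except). Output: YCGUD

Answer: YCGUD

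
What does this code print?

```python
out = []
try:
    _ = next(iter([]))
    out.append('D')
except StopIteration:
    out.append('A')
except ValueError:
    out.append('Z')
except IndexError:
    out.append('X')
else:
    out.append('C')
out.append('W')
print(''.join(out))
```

Execution trace: 'A' (except StopIteration) → 'W' (after the try/except). Output: AW

Answer: AW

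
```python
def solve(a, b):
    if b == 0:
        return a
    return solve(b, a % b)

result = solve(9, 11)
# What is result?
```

solve(9, 11) -> solve(11, 9) -> solve(9, 2) -> solve(2, 1) -> solve(1, 0) -> 1

Answer: 1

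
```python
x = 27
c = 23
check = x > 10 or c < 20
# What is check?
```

Trace:
`x = 27` → x = 27
`c = 23` → c = 23
`check = x > 10 or c < 20` → check = True
So check = True

Answer: True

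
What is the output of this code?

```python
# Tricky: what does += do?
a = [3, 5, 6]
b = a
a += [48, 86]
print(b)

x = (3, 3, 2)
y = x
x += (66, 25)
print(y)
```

Key concept: += behavior differs for mutable vs immutable.
Step by step:
`a = [3, 5, 6]` → a = [3, 5, 6]
`b = a` → b = [3, 5, 6] (same object as a)
`a += [48, 86]` → a = [3, 5, 6, 48, 86] (same object as b); b = [3, 5, 6, 48, 86] (same object as a)
`print(b)` → prints [3, 5, 6, 48, 86]
`x = (3, 3, 2)` → x = (3, 3, 2)
`y = x` → y = (3, 3, 2)
`x += (66, 25)` → x = (3, 3, 2, 66, 25)
`print(y)` → prints (3, 3, 2)

Answer:
[3, 5, 6, 48, 86]
(3, 3, 2)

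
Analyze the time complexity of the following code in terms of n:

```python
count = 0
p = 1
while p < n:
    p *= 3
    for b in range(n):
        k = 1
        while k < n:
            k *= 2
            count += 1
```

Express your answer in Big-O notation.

Each loop level contributes: log n × n × log n. Multiplying the contributions gives O(n log² n).

Answer: O(n log² n)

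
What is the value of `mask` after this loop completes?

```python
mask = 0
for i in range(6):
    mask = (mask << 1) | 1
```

Build 6 consecutive 1-bits: 0b111111
`mask` takes the values: 0 → 1 → 3 → 7 → 15 → 31 → 63

Answer: 63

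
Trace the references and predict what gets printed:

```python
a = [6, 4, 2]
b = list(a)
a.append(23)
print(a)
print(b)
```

Key concept: list() constructor creates copy.
Step by step:
`a = [6, 4, 2]` → a = [6, 4, 2]
`b = list(a)` → b = [6, 4, 2]
`a.append(23)` → a = [6, 4, 2, 23]
`print(a)` → prints [6, 4, 2, 23]
`print(b)` → prints [6, 4, 2]

Answer:
[6, 4, 2, 23]
[6, 4, 2]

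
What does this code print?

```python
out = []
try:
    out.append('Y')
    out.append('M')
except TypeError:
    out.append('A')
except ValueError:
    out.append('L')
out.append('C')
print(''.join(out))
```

Execution trace: 'Y' (try body) → 'M' (try body, no exception) → 'C' (after the try/except). Output: YMC

Answer: YMC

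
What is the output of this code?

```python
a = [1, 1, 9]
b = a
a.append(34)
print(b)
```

Key concept: basic list aliasing.
Step by step:
`a = [1, 1, 9]` → a = [1, 1, 9]
`b = a` → b = [1, 1, 9] (same object as a)
`a.append(34)` → a = [1, 1, 9, 34] (same object as b); b = [1, 1, 9, 34] (same object as a)
`print(b)` → prints [1, 1, 9, 34]

Answer: [1, 1, 9, 34]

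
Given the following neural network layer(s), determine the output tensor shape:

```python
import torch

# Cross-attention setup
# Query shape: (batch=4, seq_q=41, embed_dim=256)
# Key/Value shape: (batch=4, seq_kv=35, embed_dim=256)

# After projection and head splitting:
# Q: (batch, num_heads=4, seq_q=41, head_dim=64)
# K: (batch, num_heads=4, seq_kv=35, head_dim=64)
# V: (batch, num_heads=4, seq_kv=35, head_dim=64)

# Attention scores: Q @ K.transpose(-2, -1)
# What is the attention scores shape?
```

Input: (4, 41, 256) -> Output: (4, 4, 41, 35)

Answer: (4, 4, 41, 35)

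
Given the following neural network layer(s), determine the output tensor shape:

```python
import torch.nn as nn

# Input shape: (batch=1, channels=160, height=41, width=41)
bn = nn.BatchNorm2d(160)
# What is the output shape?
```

Input: (1, 160, 41, 41) -> Output: (1, 160, 41, 41)

Answer: (1, 160, 41, 41)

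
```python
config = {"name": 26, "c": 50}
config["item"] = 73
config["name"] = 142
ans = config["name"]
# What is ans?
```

Trace:
`config = {"name": 26, "c": 50}` → config = {'name': 26, 'c': 50}
`config["item"] = 73` → config = {'name': 26, 'c': 50, 'item': 73}
`config["name"] = 142` → config = {'name': 142, 'c': 50, 'item': 73}
`ans = config["name"]` → ans = 142
So ans = 142

Answer: 142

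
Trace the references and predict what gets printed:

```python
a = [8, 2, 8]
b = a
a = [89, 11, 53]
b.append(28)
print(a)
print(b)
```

Key concept: rebinding vs mutation: a is rebound to a new list, b still points at the original.
Step by step:
`a = [8, 2, 8]` → a = [8, 2, 8]
`b = a` → b = [8, 2, 8] (same object as a)
`a = [89, 11, 53]` → a = [89, 11, 53]
`b.append(28)` → b = [8, 2, 8, 28]
`print(a)` → prints [89, 11, 53]
`print(b)` → prints [8, 2, 8, 28]

Answer:
[89, 11, 53]
[8, 2, 8, 28]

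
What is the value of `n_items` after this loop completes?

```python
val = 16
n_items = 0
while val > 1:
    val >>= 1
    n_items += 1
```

Count right shifts until 1
`n_items` takes the values: 0 → 1 → 2 → 3 → 4

Answer: 4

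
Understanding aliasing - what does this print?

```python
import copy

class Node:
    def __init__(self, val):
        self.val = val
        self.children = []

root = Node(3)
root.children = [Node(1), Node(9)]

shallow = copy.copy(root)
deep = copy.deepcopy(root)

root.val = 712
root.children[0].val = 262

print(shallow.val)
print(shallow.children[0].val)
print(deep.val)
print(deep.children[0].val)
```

Key concept: deep copy with custom objects.
Step by step:
`root = Node(3)` → root = Node(val=3, children=[])
`root.children = [Node(1), Node(9)]` → root = Node(val=3, children=[Node(val=1, children=[]), Node(val=9, children=[])])
`shallow = copy.copy(root)` → shallow = Node(val=3, children=[Node(val=1, children=[]), Node(val=9, children=[])])
`deep = copy.deepcopy(root)` → deep = Node(val=3, children=[Node(val=1, children=[]), Node(val=9, children=[])])
`root.val = 712` → root = Node(val=712, children=[Node(val=1, children=[]), Node(val=9, children=[])])
`root.children[0].val = 262` → root = Node(val=712, children=[Node(val=262, children=[]), Node(val=9, children=[])]); shallow = Node(val=3, children=[Node(val=262, children=[]), Node(val=9, children=[])])
`print(shallow.val)` → prints 3
`print(shallow.children[0].val)` → prints 262
`print(deep.val)` → prints 3
`print(deep.children[0].val)` → prints 1

Answer:
3
262
3
1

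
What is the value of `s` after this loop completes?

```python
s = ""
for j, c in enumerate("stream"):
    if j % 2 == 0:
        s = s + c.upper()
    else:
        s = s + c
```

Uppercase even positions in 'stream'
`s` takes the values: "" → "S" → "St" → "StR" → "StRe" → "StReA" → "StReAm"

Answer: "StReAm"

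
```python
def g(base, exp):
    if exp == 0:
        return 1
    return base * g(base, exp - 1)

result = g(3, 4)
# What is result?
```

g(3, 4) = 3 * 3 * 3 * 3 = 81

Answer: 81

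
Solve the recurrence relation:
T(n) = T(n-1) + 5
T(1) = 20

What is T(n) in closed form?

Unrolling: T(n) = T(1) + 5·(n-1) = 20 + 5(n-1) = 5n + 15.

Answer: T(n) = 5n + 15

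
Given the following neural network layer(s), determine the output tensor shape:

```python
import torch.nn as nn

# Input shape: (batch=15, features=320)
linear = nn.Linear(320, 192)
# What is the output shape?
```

Input: (15, 320) -> Output: (15, 192)

Answer: (15, 192)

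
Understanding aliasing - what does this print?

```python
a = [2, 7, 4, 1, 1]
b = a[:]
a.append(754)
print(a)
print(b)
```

Key concept: slice [:] creates copy.
Step by step:
`a = [2, 7, 4, 1, 1]` → a = [2, 7, 4, 1, 1]
`b = a[:]` → b = [2, 7, 4, 1, 1]
`a.append(754)` → a = [2, 7, 4, 1, 1, 754]
`print(a)` → prints [2, 7, 4, 1, 1, 754]
`print(b)` → prints [2, 7, 4, 1, 1]

Answer:
[2, 7, 4, 1, 1, 754]
[2, 7, 4, 1, 1]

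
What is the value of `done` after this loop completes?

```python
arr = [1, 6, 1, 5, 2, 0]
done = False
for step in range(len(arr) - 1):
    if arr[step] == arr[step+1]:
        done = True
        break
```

Check consecutive duplicates in [1, 6, 1, 5, 2, 0]
`done` takes the values: False

Answer: False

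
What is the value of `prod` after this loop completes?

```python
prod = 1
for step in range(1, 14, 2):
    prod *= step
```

Product of 1, 3, 5, ... up to 13
`prod` takes the values: 1 → 3 → 15 → 105 → 945 → 10395 → 135135

Answer: 135135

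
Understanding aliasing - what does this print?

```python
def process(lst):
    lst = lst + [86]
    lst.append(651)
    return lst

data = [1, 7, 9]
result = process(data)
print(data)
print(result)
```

Key concept: rebinding parameter vs mutation.
Step by step:
`data = [1, 7, 9]` → data = [1, 7, 9]
`result = process(data)` → result = [1, 7, 9, 86, 651]
`print(data)` → prints [1, 7, 9]
`print(result)` → prints [1, 7, 9, 86, 651]

Answer:
[1, 7, 9]
[1, 7, 9, 86, 651]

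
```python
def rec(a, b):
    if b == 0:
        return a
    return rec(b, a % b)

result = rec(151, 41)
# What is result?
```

rec(151, 41) -> rec(41, 28) -> rec(28, 13) -> rec(13, 2) -> rec(2, 1) -> rec(1, 0) -> 1

Answer: 1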